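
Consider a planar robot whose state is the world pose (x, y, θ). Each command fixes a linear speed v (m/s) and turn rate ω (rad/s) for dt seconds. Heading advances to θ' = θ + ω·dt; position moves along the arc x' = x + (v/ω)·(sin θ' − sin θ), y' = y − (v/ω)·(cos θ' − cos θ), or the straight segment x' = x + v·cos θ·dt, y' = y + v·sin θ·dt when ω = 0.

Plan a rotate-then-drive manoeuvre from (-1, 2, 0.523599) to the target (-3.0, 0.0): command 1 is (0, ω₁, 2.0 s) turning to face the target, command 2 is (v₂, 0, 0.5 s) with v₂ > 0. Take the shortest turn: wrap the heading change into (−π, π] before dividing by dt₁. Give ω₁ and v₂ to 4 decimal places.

ω₁ = -1.4399, v₂ = 5.6569

heading to target = atan2(0−2, -3−-1) = -2.3562
Δθ = wrap(-2.3562 − 0.5236) = -2.8798; ω₁ = Δθ/dt₁ = -1.4399
distance = √((-3−-1)² + (0−2)²) = 2.8284; v₂ = distance/dt₂ = 5.6569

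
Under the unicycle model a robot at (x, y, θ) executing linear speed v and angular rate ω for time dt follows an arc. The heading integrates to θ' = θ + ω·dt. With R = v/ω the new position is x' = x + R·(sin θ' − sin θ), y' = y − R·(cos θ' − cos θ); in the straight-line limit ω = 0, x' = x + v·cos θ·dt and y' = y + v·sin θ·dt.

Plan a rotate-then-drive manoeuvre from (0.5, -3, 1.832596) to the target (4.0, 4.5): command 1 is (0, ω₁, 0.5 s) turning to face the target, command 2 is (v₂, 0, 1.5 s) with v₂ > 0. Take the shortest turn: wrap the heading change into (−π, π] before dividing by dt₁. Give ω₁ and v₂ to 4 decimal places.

ω₁ = -1.3969, v₂ = 5.5176

heading to target = atan2(4.5−-3, 4−0.5) = 1.1342
Δθ = wrap(1.1342 − 1.8326) = -0.6984; ω₁ = Δθ/dt₁ = -1.3969
distance = √((4−0.5)² + (4.5−-3)²) = 8.2765; v₂ = distance/dt₂ = 5.5176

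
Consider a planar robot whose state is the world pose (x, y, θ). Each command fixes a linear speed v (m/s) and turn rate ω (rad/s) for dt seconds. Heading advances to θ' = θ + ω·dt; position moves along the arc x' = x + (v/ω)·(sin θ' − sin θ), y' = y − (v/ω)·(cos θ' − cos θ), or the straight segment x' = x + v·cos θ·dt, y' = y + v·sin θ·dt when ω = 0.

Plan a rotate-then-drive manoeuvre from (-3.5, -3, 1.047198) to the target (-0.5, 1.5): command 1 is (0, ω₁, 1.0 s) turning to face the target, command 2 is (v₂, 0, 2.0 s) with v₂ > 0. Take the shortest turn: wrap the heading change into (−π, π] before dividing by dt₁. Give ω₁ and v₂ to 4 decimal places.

heading to target = atan2(1.5−-3, -0.5−-3.5) = 0.9828
Δθ = wrap(0.9828 − 1.0472) = -0.0644; ω₁ = Δθ/dt₁ = -0.0644
distance = √((-0.5−-3.5)² + (1.5−-3)²) = 5.4083; v₂ = distance/dt₂ = 2.7042

ω₁ = -0.0644, v₂ = 2.7042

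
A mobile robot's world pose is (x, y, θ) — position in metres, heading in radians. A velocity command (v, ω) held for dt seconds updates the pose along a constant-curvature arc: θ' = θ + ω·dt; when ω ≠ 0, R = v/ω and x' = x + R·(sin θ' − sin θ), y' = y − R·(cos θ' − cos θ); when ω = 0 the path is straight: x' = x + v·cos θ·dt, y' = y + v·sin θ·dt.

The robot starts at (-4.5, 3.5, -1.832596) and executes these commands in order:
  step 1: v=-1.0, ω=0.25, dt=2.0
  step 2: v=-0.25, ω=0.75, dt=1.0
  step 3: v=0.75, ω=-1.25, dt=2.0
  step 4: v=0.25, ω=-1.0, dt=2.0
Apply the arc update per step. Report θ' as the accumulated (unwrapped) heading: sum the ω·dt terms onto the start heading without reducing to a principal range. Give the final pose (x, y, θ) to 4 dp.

step 1: θ'=-1.3326 (R=-4.0000) → pose (-4.4766, 5.4791, -1.3326)
step 2: θ'=-0.5826 (R=-0.3333) → pose (-4.6172, 5.6788, -0.5826)
step 3: θ'=-3.0826 (R=-0.6000) → pose (-4.9119, 4.5788, -3.0826)
step 4: θ'=-5.0826 (R=-0.2500) → pose (-5.1597, 4.9188, -5.0826)

(-5.1597, 4.9188, -5.0826)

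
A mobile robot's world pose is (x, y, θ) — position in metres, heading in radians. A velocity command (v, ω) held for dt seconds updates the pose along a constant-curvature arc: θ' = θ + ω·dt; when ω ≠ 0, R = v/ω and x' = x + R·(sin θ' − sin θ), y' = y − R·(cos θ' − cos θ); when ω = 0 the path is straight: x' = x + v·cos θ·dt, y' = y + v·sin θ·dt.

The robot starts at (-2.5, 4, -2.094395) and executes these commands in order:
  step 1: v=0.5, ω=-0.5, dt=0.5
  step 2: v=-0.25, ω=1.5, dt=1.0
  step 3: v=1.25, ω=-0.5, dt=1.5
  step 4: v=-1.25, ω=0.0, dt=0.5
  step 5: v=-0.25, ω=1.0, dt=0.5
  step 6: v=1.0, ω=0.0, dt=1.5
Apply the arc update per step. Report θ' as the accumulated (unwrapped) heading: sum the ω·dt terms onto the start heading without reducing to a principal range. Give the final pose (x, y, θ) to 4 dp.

step 1: θ'=-2.3444 (R=-1.0000) → pose (-2.6506, 3.8013, -2.3444)
step 2: θ'=-0.8444 (R=-0.1667) → pose (-2.6453, 4.0284, -0.8444)
step 3: θ'=-1.5944 (R=-2.5000) → pose (-2.0149, 2.3090, -1.5944)
step 4: θ'=-1.5944 (straight) → pose (-2.0001, 2.9338, -1.5944)
step 5: θ'=-1.0944 (R=-0.2500) → pose (-2.0279, 3.0544, -1.0944)
step 6: θ'=-1.0944 (straight) → pose (-1.3400, 1.7214, -1.0944)

(-1.3400, 1.7214, -1.0944)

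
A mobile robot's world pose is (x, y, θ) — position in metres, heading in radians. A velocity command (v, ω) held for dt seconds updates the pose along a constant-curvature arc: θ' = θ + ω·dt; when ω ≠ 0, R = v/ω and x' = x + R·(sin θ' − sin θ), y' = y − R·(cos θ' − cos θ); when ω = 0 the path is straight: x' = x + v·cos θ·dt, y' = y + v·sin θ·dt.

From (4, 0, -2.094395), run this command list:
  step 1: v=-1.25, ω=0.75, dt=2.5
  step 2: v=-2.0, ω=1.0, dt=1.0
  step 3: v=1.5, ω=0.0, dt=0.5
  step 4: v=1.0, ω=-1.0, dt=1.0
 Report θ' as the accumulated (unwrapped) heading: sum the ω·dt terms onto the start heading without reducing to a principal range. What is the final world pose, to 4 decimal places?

step 1: θ'=-0.2194 (R=-1.6667) → pose (2.9194, 2.4600, -0.2194)
step 2: θ'=0.7806 (R=-2.0000) → pose (1.0767, 1.9290, 0.7806)
step 3: θ'=0.7806 (straight) → pose (1.6095, 2.4567, 0.7806)
step 4: θ'=-0.2194 (R=-1.0000) → pose (2.5309, 2.7223, -0.2194)

(2.5309, 2.7223, -0.2194)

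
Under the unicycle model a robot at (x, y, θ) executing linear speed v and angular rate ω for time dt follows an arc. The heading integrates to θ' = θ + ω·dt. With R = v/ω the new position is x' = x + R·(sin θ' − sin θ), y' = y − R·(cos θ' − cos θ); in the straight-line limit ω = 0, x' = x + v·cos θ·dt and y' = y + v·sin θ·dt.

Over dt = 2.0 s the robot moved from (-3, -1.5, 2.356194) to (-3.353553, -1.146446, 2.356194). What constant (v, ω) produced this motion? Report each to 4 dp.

v = 0.2500, ω = 0.0000

Δθ = 2.356194 − 2.356194 = 0.000000
ω = Δθ/dt = 0.000000/2.0 = 0.0000
ω = 0 → v = (Δx·cos θ + Δy·sin θ)/dt = 0.2500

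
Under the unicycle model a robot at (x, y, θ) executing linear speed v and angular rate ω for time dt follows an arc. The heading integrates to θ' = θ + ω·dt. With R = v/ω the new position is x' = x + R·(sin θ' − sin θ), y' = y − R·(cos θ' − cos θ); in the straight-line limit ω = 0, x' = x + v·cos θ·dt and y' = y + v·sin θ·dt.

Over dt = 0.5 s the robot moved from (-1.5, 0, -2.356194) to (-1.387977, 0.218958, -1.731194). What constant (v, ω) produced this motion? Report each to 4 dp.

Δθ = -1.731194 − -2.356194 = 0.625000
ω = Δθ/dt = 0.625000/0.5 = 1.2500
R = −Δy/(cos θ' − cos θ) = -0.4000
v = R·ω = -0.4000·1.2500 = -0.5000

v = -0.5000, ω = 1.2500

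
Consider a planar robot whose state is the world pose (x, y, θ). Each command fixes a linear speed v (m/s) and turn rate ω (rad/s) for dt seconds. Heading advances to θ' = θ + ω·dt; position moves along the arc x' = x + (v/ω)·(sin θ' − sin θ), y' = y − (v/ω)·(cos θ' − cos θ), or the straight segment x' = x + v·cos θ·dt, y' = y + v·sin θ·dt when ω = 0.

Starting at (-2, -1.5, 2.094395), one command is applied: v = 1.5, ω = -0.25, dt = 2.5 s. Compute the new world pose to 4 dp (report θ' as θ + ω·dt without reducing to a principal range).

θ' = 2.0944 + -0.25·2.5 = 1.4694
R = v/ω = 1.5/-0.25 = -6.0000
x' = -2 + -6.0000·(sin 1.4694 − sin 2.0944) = -2.7730
y' = -1.5 − -6.0000·(cos 1.4694 − cos 2.0944) = 2.1074

(-2.7730, 2.1074, 1.4694)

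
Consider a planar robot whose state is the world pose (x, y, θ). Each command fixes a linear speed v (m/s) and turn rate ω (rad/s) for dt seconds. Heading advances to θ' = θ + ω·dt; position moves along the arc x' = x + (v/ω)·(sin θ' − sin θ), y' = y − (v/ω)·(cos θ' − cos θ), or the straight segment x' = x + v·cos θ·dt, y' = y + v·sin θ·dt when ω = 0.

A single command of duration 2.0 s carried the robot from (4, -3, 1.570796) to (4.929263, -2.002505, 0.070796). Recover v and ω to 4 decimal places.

Δθ = 0.070796 − 1.570796 = -1.500000
ω = Δθ/dt = -1.500000/2.0 = -0.7500
R = −Δy/(cos θ' − cos θ) = -1.0000
v = R·ω = -1.0000·-0.7500 = 0.7500

v = 0.7500, ω = -0.7500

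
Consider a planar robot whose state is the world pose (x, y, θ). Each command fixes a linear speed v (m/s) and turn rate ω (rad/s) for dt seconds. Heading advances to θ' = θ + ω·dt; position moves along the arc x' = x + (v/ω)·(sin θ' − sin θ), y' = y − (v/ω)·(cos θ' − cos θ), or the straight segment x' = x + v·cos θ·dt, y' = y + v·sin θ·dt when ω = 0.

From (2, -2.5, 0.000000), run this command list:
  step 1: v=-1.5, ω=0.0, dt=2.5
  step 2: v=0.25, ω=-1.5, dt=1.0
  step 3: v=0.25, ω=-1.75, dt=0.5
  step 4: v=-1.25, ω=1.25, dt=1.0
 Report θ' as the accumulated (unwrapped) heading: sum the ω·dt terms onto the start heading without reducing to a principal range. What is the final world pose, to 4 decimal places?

(-1.4186, -1.6164, -1.1250)

step 1: θ'=0.0000 (straight) → pose (-1.7500, -2.5000, 0.0000)
step 2: θ'=-1.5000 (R=-0.1667) → pose (-1.5838, -2.6549, -1.5000)
step 3: θ'=-2.3750 (R=-0.1429) → pose (-1.6272, -2.7679, -2.3750)
step 4: θ'=-1.1250 (R=-1.0000) → pose (-1.4186, -1.6164, -1.1250)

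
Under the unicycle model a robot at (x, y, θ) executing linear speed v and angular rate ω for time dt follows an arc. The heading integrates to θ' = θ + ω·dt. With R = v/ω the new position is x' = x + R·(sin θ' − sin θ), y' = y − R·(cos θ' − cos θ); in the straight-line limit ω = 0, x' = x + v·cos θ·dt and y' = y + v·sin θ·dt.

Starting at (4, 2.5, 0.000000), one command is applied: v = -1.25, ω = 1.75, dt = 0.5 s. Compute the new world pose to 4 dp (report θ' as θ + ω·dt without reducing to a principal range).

(3.4518, 2.2436, 0.8750)

θ' = 0.0000 + 1.75·0.5 = 0.8750
R = v/ω = -1.25/1.75 = -0.7143
x' = 4 + -0.7143·(sin 0.8750 − sin 0.0000) = 3.4518
y' = 2.5 − -0.7143·(cos 0.8750 − cos 0.0000) = 2.2436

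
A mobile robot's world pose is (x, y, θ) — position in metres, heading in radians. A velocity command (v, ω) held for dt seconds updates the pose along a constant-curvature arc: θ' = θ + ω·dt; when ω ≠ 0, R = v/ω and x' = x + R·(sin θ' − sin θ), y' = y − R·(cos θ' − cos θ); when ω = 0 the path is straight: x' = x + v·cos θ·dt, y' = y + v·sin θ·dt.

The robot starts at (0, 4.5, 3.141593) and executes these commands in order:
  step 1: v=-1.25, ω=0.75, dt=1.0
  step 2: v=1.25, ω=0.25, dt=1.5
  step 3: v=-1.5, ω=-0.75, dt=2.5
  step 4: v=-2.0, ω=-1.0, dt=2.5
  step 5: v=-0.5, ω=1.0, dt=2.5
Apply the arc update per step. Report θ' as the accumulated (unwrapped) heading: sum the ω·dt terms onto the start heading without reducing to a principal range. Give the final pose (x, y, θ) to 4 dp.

(1.2262, -0.2689, 2.3916)

step 1: θ'=3.8916 (R=-1.6667) → pose (1.1361, 4.9472, 3.8916)
step 2: θ'=4.2666 (R=5.0000) → pose (0.0329, 3.4446, 4.2666)
step 3: θ'=2.3916 (R=2.0000) → pose (3.2007, 4.0456, 2.3916)
step 4: θ'=-0.1084 (R=2.0000) → pose (1.6211, 0.5940, -0.1084)
step 5: θ'=2.3916 (R=-0.5000) → pose (1.2262, -0.2689, 2.3916)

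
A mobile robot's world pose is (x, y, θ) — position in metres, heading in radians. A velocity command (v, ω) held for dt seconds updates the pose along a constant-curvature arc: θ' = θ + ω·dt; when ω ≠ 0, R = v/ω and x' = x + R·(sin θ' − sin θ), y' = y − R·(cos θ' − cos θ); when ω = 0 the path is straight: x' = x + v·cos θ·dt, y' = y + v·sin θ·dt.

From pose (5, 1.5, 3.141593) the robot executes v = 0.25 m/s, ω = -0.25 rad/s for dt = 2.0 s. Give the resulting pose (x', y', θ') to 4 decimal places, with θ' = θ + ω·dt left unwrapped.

(4.5206, 1.6224, 2.6416)

θ' = 3.1416 + -0.25·2.0 = 2.6416
R = v/ω = 0.25/-0.25 = -1.0000
x' = 5 + -1.0000·(sin 2.6416 − sin 3.1416) = 4.5206
y' = 1.5 − -1.0000·(cos 2.6416 − cos 3.1416) = 1.6224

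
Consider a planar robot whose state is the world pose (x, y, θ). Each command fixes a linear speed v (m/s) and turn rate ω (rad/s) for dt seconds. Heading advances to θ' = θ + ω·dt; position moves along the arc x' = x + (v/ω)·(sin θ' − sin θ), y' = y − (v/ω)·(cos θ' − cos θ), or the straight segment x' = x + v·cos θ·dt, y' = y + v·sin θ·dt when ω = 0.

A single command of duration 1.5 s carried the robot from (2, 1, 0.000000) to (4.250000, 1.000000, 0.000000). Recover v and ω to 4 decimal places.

v = 1.5000, ω = 0.0000

Δθ = 0.000000 − 0.000000 = 0.000000
ω = Δθ/dt = 0.000000/1.5 = 0.0000
ω = 0 → v = (Δx·cos θ + Δy·sin θ)/dt = 1.5000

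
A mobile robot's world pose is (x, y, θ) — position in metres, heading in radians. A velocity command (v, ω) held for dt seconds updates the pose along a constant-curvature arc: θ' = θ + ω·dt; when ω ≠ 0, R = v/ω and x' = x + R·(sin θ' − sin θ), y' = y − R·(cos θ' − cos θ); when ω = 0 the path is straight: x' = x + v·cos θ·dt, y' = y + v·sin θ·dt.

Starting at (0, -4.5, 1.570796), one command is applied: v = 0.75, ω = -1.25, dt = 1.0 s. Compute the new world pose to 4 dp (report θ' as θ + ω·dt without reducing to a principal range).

(0.4108, -3.9306, 0.3208)

θ' = 1.5708 + -1.25·1.0 = 0.3208
R = v/ω = 0.75/-1.25 = -0.6000
x' = 0 + -0.6000·(sin 0.3208 − sin 1.5708) = 0.4108
y' = -4.5 − -0.6000·(cos 0.3208 − cos 1.5708) = -3.9306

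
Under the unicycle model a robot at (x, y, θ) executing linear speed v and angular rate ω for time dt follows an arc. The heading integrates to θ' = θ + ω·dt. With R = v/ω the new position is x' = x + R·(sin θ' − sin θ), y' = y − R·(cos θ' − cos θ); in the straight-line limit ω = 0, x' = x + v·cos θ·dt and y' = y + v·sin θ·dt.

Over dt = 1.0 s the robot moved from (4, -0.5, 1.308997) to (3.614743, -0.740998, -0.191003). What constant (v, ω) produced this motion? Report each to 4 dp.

Δθ = -0.191003 − 1.308997 = -1.500000
ω = Δθ/dt = -1.500000/1.0 = -1.5000
R = Δx/(sin θ' − sin θ) = 0.3333
v = R·ω = 0.3333·-1.5000 = -0.5000

v = -0.5000, ω = -1.5000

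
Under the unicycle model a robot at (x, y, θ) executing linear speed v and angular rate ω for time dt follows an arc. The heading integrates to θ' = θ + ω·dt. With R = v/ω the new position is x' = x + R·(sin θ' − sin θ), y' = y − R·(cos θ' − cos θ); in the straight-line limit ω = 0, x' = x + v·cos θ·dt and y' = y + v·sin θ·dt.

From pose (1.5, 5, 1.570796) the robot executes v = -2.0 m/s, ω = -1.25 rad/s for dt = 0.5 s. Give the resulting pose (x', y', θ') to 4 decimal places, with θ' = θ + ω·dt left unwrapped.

θ' = 1.5708 + -1.25·0.5 = 0.9458
R = v/ω = -2.0/-1.25 = 1.6000
x' = 1.5 + 1.6000·(sin 0.9458 − sin 1.5708) = 1.1975
y' = 5 − 1.6000·(cos 0.9458 − cos 1.5708) = 4.0638

(1.1975, 4.0638, 0.9458)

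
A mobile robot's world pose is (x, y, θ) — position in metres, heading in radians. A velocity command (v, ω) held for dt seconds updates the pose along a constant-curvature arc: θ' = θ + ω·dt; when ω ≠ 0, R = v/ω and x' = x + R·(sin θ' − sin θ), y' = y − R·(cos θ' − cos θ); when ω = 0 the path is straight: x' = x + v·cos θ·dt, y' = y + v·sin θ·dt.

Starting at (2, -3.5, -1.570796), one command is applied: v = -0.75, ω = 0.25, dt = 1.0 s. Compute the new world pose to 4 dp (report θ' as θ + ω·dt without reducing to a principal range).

(1.9067, -2.7578, -1.3208)

θ' = -1.5708 + 0.25·1.0 = -1.3208
R = v/ω = -0.75/0.25 = -3.0000
x' = 2 + -3.0000·(sin -1.3208 − sin -1.5708) = 1.9067
y' = -3.5 − -3.0000·(cos -1.3208 − cos -1.5708) = -2.7578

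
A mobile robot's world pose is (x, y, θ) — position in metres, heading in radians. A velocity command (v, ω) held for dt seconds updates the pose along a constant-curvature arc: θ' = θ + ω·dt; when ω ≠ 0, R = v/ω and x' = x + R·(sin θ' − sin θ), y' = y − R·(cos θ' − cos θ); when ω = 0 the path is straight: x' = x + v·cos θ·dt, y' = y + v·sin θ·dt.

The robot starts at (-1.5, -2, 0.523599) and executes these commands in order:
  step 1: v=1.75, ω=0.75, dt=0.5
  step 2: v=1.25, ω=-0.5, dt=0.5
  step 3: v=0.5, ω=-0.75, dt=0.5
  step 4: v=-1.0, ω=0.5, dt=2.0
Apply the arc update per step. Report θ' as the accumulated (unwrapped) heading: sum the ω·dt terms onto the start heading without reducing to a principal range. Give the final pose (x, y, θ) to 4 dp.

step 1: θ'=0.8986 (R=2.3333) → pose (-0.8409, -1.4323, 0.8986)
step 2: θ'=0.6486 (R=-2.5000) → pose (-0.3950, -0.9967, 0.6486)
step 3: θ'=0.2736 (R=-0.6667) → pose (-0.1724, -0.8861, 0.2736)
step 4: θ'=1.2736 (R=-2.0000) → pose (-1.5443, -2.2260, 1.2736)

(-1.5443, -2.2260, 1.2736)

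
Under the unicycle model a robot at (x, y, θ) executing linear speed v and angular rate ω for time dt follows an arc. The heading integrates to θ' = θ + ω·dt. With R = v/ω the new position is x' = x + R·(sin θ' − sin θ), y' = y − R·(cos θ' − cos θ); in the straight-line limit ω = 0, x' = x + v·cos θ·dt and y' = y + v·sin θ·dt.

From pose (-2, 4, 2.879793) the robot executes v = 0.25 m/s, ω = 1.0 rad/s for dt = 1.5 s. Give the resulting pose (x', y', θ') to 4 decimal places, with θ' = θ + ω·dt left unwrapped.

(-2.3010, 3.8401, 4.3798)

θ' = 2.8798 + 1.0·1.5 = 4.3798
R = v/ω = 0.25/1.0 = 0.2500
x' = -2 + 0.2500·(sin 4.3798 − sin 2.8798) = -2.3010
y' = 4 − 0.2500·(cos 4.3798 − cos 2.8798) = 3.8401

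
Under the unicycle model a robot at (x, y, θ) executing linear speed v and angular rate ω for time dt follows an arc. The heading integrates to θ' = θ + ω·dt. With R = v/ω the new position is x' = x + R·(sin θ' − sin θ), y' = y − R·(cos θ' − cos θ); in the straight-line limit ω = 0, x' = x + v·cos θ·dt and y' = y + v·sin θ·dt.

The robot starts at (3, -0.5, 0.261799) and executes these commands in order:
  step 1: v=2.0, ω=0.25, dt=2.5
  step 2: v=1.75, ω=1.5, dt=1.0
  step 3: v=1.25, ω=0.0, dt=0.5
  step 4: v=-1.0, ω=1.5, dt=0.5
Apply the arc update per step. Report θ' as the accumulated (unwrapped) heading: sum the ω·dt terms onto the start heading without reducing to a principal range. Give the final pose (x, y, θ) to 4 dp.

(7.0233, 4.0064, 3.1368)

step 1: θ'=0.8868 (R=8.0000) → pose (7.1299, 2.1722, 0.8868)
step 2: θ'=2.3868 (R=1.1667) → pose (7.0250, 3.7593, 2.3868)
step 3: θ'=2.3868 (straight) → pose (6.5697, 4.1875, 2.3868)
step 4: θ'=3.1368 (R=-0.6667) → pose (7.0233, 4.0064, 3.1368)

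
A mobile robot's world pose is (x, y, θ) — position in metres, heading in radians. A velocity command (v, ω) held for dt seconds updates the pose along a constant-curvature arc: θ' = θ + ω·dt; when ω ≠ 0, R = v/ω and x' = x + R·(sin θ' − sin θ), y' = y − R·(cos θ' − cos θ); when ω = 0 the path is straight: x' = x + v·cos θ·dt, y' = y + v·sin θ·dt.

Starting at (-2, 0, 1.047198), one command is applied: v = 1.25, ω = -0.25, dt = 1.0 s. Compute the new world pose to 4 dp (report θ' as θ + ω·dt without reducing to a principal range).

(-1.2469, 0.9936, 0.7972)

θ' = 1.0472 + -0.25·1.0 = 0.7972
R = v/ω = 1.25/-0.25 = -5.0000
x' = -2 + -5.0000·(sin 0.7972 − sin 1.0472) = -1.2469
y' = 0 − -5.0000·(cos 0.7972 − cos 1.0472) = 0.9936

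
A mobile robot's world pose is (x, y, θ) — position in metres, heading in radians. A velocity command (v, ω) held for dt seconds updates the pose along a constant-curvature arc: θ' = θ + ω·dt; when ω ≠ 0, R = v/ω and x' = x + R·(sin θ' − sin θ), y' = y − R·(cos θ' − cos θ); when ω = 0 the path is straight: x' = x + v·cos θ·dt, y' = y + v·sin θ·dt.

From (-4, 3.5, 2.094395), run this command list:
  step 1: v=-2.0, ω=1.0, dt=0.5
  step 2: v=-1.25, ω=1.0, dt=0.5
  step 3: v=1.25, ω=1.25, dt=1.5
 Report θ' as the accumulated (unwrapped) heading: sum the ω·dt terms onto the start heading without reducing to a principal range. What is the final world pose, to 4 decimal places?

step 1: θ'=2.5944 (R=-2.0000) → pose (-3.3085, 2.7920, 2.5944)
step 2: θ'=3.0944 (R=-1.2500) → pose (-2.7171, 2.6109, 3.0944)
step 3: θ'=4.9694 (R=1.0000) → pose (-3.7315, 1.3578, 4.9694)

(-3.7315, 1.3578, 4.9694)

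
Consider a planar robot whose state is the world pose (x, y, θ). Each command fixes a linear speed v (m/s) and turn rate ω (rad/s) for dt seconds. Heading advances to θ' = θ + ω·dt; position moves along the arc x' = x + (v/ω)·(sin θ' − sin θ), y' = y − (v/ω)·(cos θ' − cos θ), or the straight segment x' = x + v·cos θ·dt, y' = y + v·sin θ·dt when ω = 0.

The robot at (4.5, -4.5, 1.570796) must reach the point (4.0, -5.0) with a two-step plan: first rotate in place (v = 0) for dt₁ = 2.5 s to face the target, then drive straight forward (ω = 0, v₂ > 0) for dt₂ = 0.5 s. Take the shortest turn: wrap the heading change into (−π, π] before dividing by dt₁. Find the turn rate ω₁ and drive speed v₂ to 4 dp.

heading to target = atan2(-5−-4.5, 4−4.5) = -2.3562
Δθ = wrap(-2.3562 − 1.5708) = 2.3562; ω₁ = Δθ/dt₁ = 0.9425
distance = √((4−4.5)² + (-5−-4.5)²) = 0.7071; v₂ = distance/dt₂ = 1.4142

ω₁ = 0.9425, v₂ = 1.4142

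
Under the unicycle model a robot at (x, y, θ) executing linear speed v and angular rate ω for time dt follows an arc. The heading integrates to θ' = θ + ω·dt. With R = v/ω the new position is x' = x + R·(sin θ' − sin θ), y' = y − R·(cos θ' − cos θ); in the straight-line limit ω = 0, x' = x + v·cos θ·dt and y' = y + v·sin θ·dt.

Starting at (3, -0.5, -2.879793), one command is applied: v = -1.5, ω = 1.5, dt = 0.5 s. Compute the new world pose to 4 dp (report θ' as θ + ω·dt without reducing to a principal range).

θ' = -2.8798 + 1.5·0.5 = -2.1298
R = v/ω = -1.5/1.5 = -1.0000
x' = 3 + -1.0000·(sin -2.1298 − sin -2.8798) = 3.5890
y' = -0.5 − -1.0000·(cos -2.1298 − cos -2.8798) = -0.0644

(3.5890, -0.0644, -2.1298)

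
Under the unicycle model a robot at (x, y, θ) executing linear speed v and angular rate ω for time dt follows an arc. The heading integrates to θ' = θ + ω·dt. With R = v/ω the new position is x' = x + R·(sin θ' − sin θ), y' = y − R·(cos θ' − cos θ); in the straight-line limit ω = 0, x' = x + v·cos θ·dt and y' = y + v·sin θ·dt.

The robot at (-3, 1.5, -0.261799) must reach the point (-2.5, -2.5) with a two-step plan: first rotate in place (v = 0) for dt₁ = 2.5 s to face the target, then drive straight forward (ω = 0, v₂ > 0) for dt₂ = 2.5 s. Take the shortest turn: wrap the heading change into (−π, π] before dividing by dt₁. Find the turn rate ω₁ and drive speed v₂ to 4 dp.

heading to target = atan2(-2.5−1.5, -2.5−-3) = -1.4464
Δθ = wrap(-1.4464 − -0.2618) = -1.1846; ω₁ = Δθ/dt₁ = -0.4739
distance = √((-2.5−-3)² + (-2.5−1.5)²) = 4.0311; v₂ = distance/dt₂ = 1.6125

ω₁ = -0.4739, v₂ = 1.6125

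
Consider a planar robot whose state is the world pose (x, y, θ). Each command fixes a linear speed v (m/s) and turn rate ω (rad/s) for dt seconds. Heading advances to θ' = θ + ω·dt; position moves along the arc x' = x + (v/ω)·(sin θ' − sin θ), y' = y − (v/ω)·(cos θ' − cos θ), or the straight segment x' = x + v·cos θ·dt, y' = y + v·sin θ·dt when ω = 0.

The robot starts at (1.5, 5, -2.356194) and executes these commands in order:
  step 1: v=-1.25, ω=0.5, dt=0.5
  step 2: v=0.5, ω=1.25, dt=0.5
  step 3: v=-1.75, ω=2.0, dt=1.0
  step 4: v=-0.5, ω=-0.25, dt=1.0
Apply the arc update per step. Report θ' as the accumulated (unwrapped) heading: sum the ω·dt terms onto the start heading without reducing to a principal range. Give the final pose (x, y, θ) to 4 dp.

step 1: θ'=-2.1062 (R=-2.5000) → pose (1.8824, 5.4923, -2.1062)
step 2: θ'=-1.4812 (R=0.4000) → pose (1.8280, 5.2524, -1.4812)
step 3: θ'=0.5188 (R=-0.8750) → pose (0.5227, 5.9340, 0.5188)
step 4: θ'=0.2688 (R=2.0000) → pose (0.0621, 5.7427, 0.2688)

(0.0621, 5.7427, 0.2688)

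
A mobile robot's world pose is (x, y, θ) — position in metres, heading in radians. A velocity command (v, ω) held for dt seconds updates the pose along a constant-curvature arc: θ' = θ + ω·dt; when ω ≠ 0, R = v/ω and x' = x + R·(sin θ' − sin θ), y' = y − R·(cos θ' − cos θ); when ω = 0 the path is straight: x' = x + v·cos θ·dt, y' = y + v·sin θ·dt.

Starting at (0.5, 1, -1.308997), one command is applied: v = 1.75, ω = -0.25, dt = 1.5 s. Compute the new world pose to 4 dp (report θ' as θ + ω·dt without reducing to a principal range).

(0.6937, -1.6024, -1.6840)

θ' = -1.3090 + -0.25·1.5 = -1.6840
R = v/ω = 1.75/-0.25 = -7.0000
x' = 0.5 + -7.0000·(sin -1.6840 − sin -1.3090) = 0.6937
y' = 1 − -7.0000·(cos -1.6840 − cos -1.3090) = -1.6024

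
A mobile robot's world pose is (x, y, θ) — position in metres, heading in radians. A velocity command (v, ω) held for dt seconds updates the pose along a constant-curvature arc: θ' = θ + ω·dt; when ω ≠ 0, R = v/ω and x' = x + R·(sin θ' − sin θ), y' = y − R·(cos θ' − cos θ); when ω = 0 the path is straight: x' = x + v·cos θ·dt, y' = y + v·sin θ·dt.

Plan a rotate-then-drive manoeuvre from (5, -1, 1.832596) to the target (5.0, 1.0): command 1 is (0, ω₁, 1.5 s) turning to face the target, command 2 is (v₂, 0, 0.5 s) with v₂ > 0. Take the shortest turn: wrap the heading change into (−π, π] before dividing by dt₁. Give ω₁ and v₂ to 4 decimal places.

heading to target = atan2(1−-1, 5−5) = 1.5708
Δθ = wrap(1.5708 − 1.8326) = -0.2618; ω₁ = Δθ/dt₁ = -0.1745
distance = √((5−5)² + (1−-1)²) = 2.0000; v₂ = distance/dt₂ = 4.0000

ω₁ = -0.1745, v₂ = 4.0000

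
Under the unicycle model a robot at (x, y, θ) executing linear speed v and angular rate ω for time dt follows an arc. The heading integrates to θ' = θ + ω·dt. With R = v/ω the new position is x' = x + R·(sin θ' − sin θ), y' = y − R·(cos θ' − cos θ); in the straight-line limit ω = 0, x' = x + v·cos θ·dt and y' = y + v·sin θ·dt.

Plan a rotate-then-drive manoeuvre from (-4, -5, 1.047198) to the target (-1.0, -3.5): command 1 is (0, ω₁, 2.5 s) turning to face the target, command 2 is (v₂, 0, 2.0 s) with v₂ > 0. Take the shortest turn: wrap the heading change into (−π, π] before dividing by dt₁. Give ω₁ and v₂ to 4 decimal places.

heading to target = atan2(-3.5−-5, -1−-4) = 0.4636
Δθ = wrap(0.4636 − 1.0472) = -0.5836; ω₁ = Δθ/dt₁ = -0.2334
distance = √((-1−-4)² + (-3.5−-5)²) = 3.3541; v₂ = distance/dt₂ = 1.6771

ω₁ = -0.2334, v₂ = 1.6771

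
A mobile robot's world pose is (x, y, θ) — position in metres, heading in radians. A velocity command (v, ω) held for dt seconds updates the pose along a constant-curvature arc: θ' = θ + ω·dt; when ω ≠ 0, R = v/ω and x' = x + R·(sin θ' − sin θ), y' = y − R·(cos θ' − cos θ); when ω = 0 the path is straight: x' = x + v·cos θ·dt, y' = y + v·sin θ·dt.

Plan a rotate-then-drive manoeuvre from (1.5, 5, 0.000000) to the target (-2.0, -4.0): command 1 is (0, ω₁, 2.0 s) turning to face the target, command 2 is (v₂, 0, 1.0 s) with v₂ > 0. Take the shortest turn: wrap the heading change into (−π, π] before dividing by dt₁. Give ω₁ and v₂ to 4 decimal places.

heading to target = atan2(-4−5, -2−1.5) = -1.9417
Δθ = wrap(-1.9417 − 0.0000) = -1.9417; ω₁ = Δθ/dt₁ = -0.9708
distance = √((-2−1.5)² + (-4−5)²) = 9.6566; v₂ = distance/dt₂ = 9.6566

ω₁ = -0.9708, v₂ = 9.6566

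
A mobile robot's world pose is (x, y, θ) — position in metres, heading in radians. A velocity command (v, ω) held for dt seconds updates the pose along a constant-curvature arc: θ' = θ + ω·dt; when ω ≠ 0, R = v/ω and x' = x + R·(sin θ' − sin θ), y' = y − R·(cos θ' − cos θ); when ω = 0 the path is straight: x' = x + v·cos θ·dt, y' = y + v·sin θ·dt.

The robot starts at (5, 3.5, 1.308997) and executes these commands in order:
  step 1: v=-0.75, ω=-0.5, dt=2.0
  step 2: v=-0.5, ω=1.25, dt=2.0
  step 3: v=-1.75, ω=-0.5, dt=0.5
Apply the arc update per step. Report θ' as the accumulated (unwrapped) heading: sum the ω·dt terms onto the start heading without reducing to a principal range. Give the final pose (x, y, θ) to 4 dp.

(4.7812, 1.3146, 2.5590)

step 1: θ'=0.3090 (R=1.5000) → pose (4.0073, 2.4593, 0.3090)
step 2: θ'=2.8090 (R=-0.4000) → pose (3.9983, 1.7001, 2.8090)
step 3: θ'=2.5590 (R=3.5000) → pose (4.7812, 1.3146, 2.5590)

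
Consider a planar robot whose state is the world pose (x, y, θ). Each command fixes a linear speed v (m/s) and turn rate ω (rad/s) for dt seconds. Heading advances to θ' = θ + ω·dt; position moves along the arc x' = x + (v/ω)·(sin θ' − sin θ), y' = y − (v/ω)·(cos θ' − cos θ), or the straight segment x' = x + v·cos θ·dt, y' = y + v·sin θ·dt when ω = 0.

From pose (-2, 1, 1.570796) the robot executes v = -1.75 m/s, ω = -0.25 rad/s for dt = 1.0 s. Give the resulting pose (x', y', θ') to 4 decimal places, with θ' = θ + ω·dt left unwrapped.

(-2.2176, -0.7318, 1.3208)

θ' = 1.5708 + -0.25·1.0 = 1.3208
R = v/ω = -1.75/-0.25 = 7.0000
x' = -2 + 7.0000·(sin 1.3208 − sin 1.5708) = -2.2176
y' = 1 − 7.0000·(cos 1.3208 − cos 1.5708) = -0.7318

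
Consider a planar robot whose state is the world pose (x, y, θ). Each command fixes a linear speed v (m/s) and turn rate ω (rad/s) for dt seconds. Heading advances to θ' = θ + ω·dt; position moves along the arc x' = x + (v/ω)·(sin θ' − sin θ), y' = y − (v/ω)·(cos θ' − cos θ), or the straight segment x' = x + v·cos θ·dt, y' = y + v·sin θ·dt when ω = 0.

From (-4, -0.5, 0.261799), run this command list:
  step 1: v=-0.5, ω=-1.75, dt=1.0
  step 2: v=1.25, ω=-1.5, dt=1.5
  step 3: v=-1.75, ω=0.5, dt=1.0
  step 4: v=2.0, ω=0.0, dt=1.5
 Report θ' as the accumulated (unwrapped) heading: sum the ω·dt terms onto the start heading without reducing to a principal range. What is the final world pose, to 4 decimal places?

step 1: θ'=-1.4882 (R=0.2857) → pose (-4.3587, -0.2476, -1.4882)
step 2: θ'=-3.7382 (R=-0.8333) → pose (-5.6574, -1.0057, -3.7382)
step 3: θ'=-3.2382 (R=-3.5000) → pose (-4.0285, -1.5940, -3.2382)
step 4: θ'=-3.2382 (straight) → pose (-7.0146, -1.3047, -3.2382)

(-7.0146, -1.3047, -3.2382)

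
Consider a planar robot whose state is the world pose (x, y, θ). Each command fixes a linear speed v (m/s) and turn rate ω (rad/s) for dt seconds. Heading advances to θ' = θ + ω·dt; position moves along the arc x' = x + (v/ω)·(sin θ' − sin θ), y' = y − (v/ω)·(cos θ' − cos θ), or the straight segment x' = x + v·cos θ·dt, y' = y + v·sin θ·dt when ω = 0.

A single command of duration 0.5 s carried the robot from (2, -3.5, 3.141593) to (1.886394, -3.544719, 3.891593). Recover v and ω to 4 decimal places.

v = 0.2500, ω = 1.5000

Δθ = 3.891593 − 3.141593 = 0.750000
ω = Δθ/dt = 0.750000/0.5 = 1.5000
R = Δx/(sin θ' − sin θ) = 0.1667
v = R·ω = 0.1667·1.5000 = 0.2500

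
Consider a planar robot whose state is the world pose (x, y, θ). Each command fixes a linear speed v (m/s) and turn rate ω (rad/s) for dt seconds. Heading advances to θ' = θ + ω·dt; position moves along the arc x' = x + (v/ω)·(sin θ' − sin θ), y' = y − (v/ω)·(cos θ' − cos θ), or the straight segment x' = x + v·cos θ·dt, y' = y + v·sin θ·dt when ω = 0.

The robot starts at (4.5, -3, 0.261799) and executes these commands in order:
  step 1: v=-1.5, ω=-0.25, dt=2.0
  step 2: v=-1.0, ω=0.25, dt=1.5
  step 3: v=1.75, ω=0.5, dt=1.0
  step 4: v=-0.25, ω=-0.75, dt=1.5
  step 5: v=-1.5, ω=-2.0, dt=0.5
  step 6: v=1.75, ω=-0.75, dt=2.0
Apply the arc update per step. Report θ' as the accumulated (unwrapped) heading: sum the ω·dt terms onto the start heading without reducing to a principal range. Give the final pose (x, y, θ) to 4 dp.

step 1: θ'=-0.2382 (R=6.0000) → pose (1.5314, -3.0350, -0.2382)
step 2: θ'=0.1368 (R=-4.0000) → pose (0.0420, -2.9595, 0.1368)
step 3: θ'=0.6368 (R=3.5000) → pose (1.6459, -2.3062, 0.6368)
step 4: θ'=-0.4882 (R=0.3333) → pose (1.2914, -2.3326, -0.4882)
step 5: θ'=-1.4882 (R=0.7500) → pose (0.8957, -1.7320, -1.4882)
step 6: θ'=-2.9882 (R=-2.3333) → pose (-1.0732, -4.2305, -2.9882)

(-1.0732, -4.2305, -2.9882)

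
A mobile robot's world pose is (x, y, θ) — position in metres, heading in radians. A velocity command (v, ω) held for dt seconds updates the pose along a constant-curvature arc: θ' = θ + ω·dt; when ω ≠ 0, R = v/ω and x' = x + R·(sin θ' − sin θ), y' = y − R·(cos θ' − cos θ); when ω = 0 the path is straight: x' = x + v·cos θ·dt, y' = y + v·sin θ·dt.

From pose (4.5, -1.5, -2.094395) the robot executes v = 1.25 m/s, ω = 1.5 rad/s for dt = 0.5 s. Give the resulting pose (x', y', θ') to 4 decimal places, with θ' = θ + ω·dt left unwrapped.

θ' = -2.0944 + 1.5·0.5 = -1.3444
R = v/ω = 1.25/1.5 = 0.8333
x' = 4.5 + 0.8333·(sin -1.3444 − sin -2.0944) = 4.4096
y' = -1.5 − 0.8333·(cos -1.3444 − cos -2.0944) = -2.1037

(4.4096, -2.1037, -1.3444)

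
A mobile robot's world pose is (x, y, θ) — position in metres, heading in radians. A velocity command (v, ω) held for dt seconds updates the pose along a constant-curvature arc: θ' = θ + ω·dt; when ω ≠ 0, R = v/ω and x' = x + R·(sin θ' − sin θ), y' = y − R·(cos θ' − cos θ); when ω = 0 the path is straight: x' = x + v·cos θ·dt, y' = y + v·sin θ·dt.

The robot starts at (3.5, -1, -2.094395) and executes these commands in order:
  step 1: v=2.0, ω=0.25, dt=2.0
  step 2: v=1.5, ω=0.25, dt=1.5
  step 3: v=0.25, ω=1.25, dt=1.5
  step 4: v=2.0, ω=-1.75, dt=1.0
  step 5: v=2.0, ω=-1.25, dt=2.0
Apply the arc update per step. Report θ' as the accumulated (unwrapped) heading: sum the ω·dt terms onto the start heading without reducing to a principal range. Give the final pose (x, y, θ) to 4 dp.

step 1: θ'=-1.5944 (R=8.0000) → pose (2.4304, -4.8112, -1.5944)
step 2: θ'=-1.2194 (R=6.0000) → pose (2.7954, -7.0181, -1.2194)
step 3: θ'=0.6556 (R=0.2000) → pose (3.1051, -7.1078, 0.6556)
step 4: θ'=-1.0944 (R=-1.1429) → pose (4.8175, -7.4896, -1.0944)
step 5: θ'=-3.5944 (R=-1.6000) → pose (2.6956, -9.6621, -3.5944)

(2.6956, -9.6621, -3.5944)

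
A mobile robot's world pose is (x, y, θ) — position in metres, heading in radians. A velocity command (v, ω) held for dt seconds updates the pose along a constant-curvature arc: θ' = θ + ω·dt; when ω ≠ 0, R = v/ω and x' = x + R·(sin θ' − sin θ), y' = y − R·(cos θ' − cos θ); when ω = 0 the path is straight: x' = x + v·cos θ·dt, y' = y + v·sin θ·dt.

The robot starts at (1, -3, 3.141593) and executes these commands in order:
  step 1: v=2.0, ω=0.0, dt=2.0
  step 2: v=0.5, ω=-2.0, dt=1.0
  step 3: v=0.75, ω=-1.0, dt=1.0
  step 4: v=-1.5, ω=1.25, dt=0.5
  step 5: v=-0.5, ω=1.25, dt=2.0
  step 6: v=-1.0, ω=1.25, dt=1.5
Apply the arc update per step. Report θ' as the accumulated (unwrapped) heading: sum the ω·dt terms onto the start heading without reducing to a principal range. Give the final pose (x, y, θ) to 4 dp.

step 1: θ'=3.1416 (straight) → pose (-3.0000, -3.0000, 3.1416)
step 2: θ'=1.1416 (R=-0.2500) → pose (-3.2273, -2.6460, 1.1416)
step 3: θ'=0.1416 (R=-0.7500) → pose (-2.6512, -2.2156, 0.1416)
step 4: θ'=0.7666 (R=-1.2000) → pose (-3.3143, -2.5392, 0.7666)
step 5: θ'=3.2666 (R=-0.4000) → pose (-2.9869, -3.2242, 3.2666)
step 6: θ'=5.1416 (R=-0.8000) → pose (-2.3592, -2.0976, 5.1416)

(-2.3592, -2.0976, 5.1416)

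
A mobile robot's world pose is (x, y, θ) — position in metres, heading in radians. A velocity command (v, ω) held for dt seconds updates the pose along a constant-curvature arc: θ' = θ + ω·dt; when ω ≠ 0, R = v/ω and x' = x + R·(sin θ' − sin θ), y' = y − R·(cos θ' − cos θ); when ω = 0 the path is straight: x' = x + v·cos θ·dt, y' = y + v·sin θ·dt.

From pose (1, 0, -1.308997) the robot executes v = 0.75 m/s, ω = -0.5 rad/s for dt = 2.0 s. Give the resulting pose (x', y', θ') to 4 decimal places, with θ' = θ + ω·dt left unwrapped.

θ' = -1.3090 + -0.5·2.0 = -2.3090
R = v/ω = 0.75/-0.5 = -1.5000
x' = 1 + -1.5000·(sin -2.3090 − sin -1.3090) = 0.6606
y' = 0 − -1.5000·(cos -2.3090 − cos -1.3090) = -1.3977

(0.6606, -1.3977, -2.3090)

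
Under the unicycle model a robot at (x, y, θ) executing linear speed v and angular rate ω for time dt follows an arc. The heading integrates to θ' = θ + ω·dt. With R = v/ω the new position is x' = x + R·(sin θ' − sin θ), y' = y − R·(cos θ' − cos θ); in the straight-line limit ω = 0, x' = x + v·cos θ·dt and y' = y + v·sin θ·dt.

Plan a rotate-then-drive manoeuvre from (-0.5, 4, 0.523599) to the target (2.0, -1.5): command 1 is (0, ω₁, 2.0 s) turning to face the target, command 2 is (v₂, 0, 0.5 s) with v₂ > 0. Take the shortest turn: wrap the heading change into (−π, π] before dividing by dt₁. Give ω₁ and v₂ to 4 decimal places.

ω₁ = -0.8339, v₂ = 12.0830

heading to target = atan2(-1.5−4, 2−-0.5) = -1.1442
Δθ = wrap(-1.1442 − 0.5236) = -1.6678; ω₁ = Δθ/dt₁ = -0.8339
distance = √((2−-0.5)² + (-1.5−4)²) = 6.0415; v₂ = distance/dt₂ = 12.0830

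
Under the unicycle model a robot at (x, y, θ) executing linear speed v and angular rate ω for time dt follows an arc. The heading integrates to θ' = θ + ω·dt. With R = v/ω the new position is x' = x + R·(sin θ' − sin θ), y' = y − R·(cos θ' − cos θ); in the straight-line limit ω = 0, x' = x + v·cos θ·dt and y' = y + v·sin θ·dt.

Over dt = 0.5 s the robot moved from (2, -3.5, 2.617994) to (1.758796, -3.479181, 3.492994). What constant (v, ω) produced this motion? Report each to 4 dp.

v = 0.5000, ω = 1.7500

Δθ = 3.492994 − 2.617994 = 0.875000
ω = Δθ/dt = 0.875000/0.5 = 1.7500
R = Δx/(sin θ' − sin θ) = 0.2857
v = R·ω = 0.2857·1.7500 = 0.5000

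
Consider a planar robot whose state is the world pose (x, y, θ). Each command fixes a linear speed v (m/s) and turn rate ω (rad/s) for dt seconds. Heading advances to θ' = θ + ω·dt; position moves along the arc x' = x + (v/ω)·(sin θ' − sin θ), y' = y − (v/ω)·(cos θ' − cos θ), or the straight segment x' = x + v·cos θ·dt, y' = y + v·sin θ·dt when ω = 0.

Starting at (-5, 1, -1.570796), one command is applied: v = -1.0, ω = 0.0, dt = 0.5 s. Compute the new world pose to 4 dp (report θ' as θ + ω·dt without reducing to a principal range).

θ' = -1.5708 + 0.0·0.5 = -1.5708
ω = 0 → straight: x' = -5 + -1.0·cos(-1.5708)·0.5 = -5.0000
y' = 1 + -1.0·sin(-1.5708)·0.5 = 1.5000

(-5.0000, 1.5000, -1.5708)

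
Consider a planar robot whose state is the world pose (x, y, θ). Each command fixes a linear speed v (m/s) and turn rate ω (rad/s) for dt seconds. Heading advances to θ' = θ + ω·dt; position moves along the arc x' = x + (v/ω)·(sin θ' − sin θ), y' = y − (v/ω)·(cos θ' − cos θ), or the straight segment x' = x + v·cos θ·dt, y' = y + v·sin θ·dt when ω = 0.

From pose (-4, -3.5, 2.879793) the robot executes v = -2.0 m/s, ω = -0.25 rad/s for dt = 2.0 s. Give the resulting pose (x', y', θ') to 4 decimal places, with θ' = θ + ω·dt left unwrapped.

θ' = 2.8798 + -0.25·2.0 = 2.3798
R = v/ω = -2.0/-0.25 = 8.0000
x' = -4 + 8.0000·(sin 2.3798 − sin 2.8798) = -0.5488
y' = -3.5 − 8.0000·(cos 2.3798 − cos 2.8798) = -5.4386

(-0.5488, -5.4386, 2.3798)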